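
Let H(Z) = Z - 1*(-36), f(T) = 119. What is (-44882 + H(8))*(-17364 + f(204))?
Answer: 773231310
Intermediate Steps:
H(Z) = 36 + Z (H(Z) = Z + 36 = 36 + Z)
(-44882 + H(8))*(-17364 + f(204)) = (-44882 + (36 + 8))*(-17364 + 119) = (-44882 + 44)*(-17245) = -44838*(-17245) = 773231310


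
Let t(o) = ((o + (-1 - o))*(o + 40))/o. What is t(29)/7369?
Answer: -69/213701 ≈ -0.00032288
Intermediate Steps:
t(o) = (-40 - o)/o (t(o) = (-(40 + o))/o = (-40 - o)/o)
t(29)/7369 = ((-40 - 1*29)/29)/7369 = ((-40 - 29)/29)*(1/7369) = ((1/29)*(-69))*(1/7369) = -69/29*1/7369 = -69/213701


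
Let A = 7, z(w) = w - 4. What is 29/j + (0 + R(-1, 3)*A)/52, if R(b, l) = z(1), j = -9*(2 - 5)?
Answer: 941/1404 ≈ 0.67023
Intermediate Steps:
z(w) = -4 + w
j = 27 (j = -9*(-3) = 27)
R(b, l) = -3 (R(b, l) = -4 + 1 = -3)
29/j + (0 + R(-1, 3)*A)/52 = 29/27 + (0 - 3*7)/52 = 29*(1/27) + (0 - 21)*(1/52) = 29/27 - 21*1/52 = 29/27 - 21/52 = 941/1404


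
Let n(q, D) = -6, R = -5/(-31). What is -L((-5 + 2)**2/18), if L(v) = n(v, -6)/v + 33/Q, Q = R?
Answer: -963/5 ≈ -192.60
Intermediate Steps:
R = 5/31 (R = -5*(-1/31) = 5/31 ≈ 0.16129)
Q = 5/31 ≈ 0.16129
L(v) = 1023/5 - 6/v (L(v) = -6/v + 33/(5/31) = -6/v + 33*(31/5) = -6/v + 1023/5 = 1023/5 - 6/v)
-L((-5 + 2)**2/18) = -(1023/5 - 6*18/(-5 + 2)**2) = -(1023/5 - 6/((-3)**2*(1/18))) = -(1023/5 - 6/(9*(1/18))) = -(1023/5 - 6/1/2) = -(1023/5 - 6*2) = -(1023/5 - 12) = -1*963/5 = -963/5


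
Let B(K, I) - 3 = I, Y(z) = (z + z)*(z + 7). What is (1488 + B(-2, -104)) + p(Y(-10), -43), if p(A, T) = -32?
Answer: 1355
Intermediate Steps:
Y(z) = 2*z*(7 + z) (Y(z) = (2*z)*(7 + z) = 2*z*(7 + z))
B(K, I) = 3 + I
(1488 + B(-2, -104)) + p(Y(-10), -43) = (1488 + (3 - 104)) - 32 = (1488 - 101) - 32 = 1387 - 32 = 1355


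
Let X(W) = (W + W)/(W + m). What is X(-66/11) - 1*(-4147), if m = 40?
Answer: 70493/17 ≈ 4146.6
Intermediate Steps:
X(W) = 2*W/(40 + W) (X(W) = (W + W)/(W + 40) = (2*W)/(40 + W) = 2*W/(40 + W))
X(-66/11) - 1*(-4147) = 2*(-66/11)/(40 - 66/11) - 1*(-4147) = 2*(-66*1/11)/(40 - 66*1/11) + 4147 = 2*(-6)/(40 - 6) + 4147 = 2*(-6)/34 + 4147 = 2*(-6)*(1/34) + 4147 = -6/17 + 4147 = 70493/17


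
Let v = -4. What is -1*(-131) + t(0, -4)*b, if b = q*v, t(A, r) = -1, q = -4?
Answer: 115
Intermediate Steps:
b = 16 (b = -4*(-4) = 16)
-1*(-131) + t(0, -4)*b = -1*(-131) - 1*16 = 131 - 16 = 115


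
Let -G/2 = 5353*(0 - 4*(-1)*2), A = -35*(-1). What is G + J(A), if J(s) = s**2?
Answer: -84423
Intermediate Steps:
A = 35
G = -85648 (G = -10706*(0 - 4*(-1)*2) = -10706*(0 - (-4)*2) = -10706*(0 - 1*(-8)) = -10706*(0 + 8) = -10706*8 = -2*42824 = -85648)
G + J(A) = -85648 + 35**2 = -85648 + 1225 = -84423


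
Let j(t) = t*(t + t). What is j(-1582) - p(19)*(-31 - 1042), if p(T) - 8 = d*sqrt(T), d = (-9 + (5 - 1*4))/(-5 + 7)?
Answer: 5014032 - 4292*sqrt(19) ≈ 4.9953e+6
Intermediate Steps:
j(t) = 2*t**2 (j(t) = t*(2*t) = 2*t**2)
d = -4 (d = (-9 + (5 - 4))/2 = (-9 + 1)*(1/2) = -8*1/2 = -4)
p(T) = 8 - 4*sqrt(T)
j(-1582) - p(19)*(-31 - 1042) = 2*(-1582)**2 - (8 - 4*sqrt(19))*(-31 - 1042) = 2*2502724 - (8 - 4*sqrt(19))*(-1073) = 5005448 - (-8584 + 4292*sqrt(19)) = 5005448 + (8584 - 4292*sqrt(19)) = 5014032 - 4292*sqrt(19)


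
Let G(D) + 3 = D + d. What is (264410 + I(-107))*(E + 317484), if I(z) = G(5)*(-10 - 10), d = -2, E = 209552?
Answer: 139353588760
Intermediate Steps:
G(D) = -5 + D (G(D) = -3 + (D - 2) = -3 + (-2 + D) = -5 + D)
I(z) = 0 (I(z) = (-5 + 5)*(-10 - 10) = 0*(-20) = 0)
(264410 + I(-107))*(E + 317484) = (264410 + 0)*(209552 + 317484) = 264410*527036 = 139353588760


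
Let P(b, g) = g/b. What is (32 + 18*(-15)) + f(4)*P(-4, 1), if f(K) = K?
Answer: -239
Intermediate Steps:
(32 + 18*(-15)) + f(4)*P(-4, 1) = (32 + 18*(-15)) + 4*(1/(-4)) = (32 - 270) + 4*(1*(-¼)) = -238 + 4*(-¼) = -238 - 1 = -239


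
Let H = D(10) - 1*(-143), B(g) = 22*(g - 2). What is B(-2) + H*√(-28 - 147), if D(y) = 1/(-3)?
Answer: -88 + 2140*I*√7/3 ≈ -88.0 + 1887.3*I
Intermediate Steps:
B(g) = -44 + 22*g (B(g) = 22*(-2 + g) = -44 + 22*g)
D(y) = -⅓
H = 428/3 (H = -⅓ - 1*(-143) = -⅓ + 143 = 428/3 ≈ 142.67)
B(-2) + H*√(-28 - 147) = (-44 + 22*(-2)) + 428*√(-28 - 147)/3 = (-44 - 44) + 428*√(-175)/3 = -88 + 428*(5*I*√7)/3 = -88 + 2140*I*√7/3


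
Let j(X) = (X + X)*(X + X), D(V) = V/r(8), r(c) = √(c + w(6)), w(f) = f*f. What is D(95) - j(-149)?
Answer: -88804 + 95*√11/22 ≈ -88790.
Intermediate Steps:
w(f) = f²
r(c) = √(36 + c) (r(c) = √(c + 6²) = √(c + 36) = √(36 + c))
D(V) = V*√11/22 (D(V) = V/(√(36 + 8)) = V/(√44) = V/((2*√11)) = V*(√11/22) = V*√11/22)
j(X) = 4*X² (j(X) = (2*X)*(2*X) = 4*X²)
D(95) - j(-149) = (1/22)*95*√11 - 4*(-149)² = 95*√11/22 - 4*22201 = 95*√11/22 - 1*88804 = 95*√11/22 - 88804 = -88804 + 95*√11/22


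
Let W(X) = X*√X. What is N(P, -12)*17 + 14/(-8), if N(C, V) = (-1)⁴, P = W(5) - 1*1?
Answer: 61/4 ≈ 15.250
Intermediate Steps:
W(X) = X^(3/2)
P = -1 + 5*√5 (P = 5^(3/2) - 1*1 = 5*√5 - 1 = -1 + 5*√5 ≈ 10.180)
N(C, V) = 1
N(P, -12)*17 + 14/(-8) = 1*17 + 14/(-8) = 17 + 14*(-⅛) = 17 - 7/4 = 61/4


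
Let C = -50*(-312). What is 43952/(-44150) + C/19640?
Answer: -2180966/10838825 ≈ -0.20122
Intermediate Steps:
C = 15600
43952/(-44150) + C/19640 = 43952/(-44150) + 15600/19640 = 43952*(-1/44150) + 15600*(1/19640) = -21976/22075 + 390/491 = -2180966/10838825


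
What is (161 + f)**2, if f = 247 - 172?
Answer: 55696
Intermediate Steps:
f = 75
(161 + f)**2 = (161 + 75)**2 = 236**2 = 55696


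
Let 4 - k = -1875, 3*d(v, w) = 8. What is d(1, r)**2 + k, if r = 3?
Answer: 16975/9 ≈ 1886.1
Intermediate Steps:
d(v, w) = 8/3 (d(v, w) = (1/3)*8 = 8/3)
k = 1879 (k = 4 - 1*(-1875) = 4 + 1875 = 1879)
d(1, r)**2 + k = (8/3)**2 + 1879 = 64/9 + 1879 = 16975/9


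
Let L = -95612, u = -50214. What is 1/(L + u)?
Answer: -1/145826 ≈ -6.8575e-6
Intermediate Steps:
1/(L + u) = 1/(-95612 - 50214) = 1/(-145826) = -1/145826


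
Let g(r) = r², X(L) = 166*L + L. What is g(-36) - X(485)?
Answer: -79699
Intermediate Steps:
X(L) = 167*L
g(-36) - X(485) = (-36)² - 167*485 = 1296 - 1*80995 = 1296 - 80995 = -79699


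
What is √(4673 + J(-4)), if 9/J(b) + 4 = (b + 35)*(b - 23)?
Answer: 8*√61406/29 ≈ 68.359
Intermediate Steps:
J(b) = 9/(-4 + (-23 + b)*(35 + b)) (J(b) = 9/(-4 + (b + 35)*(b - 23)) = 9/(-4 + (35 + b)*(-23 + b)) = 9/(-4 + (-23 + b)*(35 + b)))
√(4673 + J(-4)) = √(4673 + 9/(-809 + (-4)² + 12*(-4))) = √(4673 + 9/(-809 + 16 - 48)) = √(4673 + 9/(-841)) = √(4673 + 9*(-1/841)) = √(4673 - 9/841) = √(3929984/841) = 8*√61406/29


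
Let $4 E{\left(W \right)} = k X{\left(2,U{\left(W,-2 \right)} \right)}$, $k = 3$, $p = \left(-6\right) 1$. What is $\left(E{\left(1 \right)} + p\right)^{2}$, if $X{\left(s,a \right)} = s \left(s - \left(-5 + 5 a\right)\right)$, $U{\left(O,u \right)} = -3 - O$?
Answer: $\frac{4761}{4} \approx 1190.3$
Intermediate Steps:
$p = -6$
$X{\left(s,a \right)} = s \left(5 + s - 5 a\right)$ ($X{\left(s,a \right)} = s \left(s - \left(-5 + 5 a\right)\right) = s \left(5 + s - 5 a\right)$)
$E{\left(W \right)} = 33 + \frac{15 W}{2}$ ($E{\left(W \right)} = \frac{3 \cdot 2 \left(5 + 2 - 5 \left(-3 - W\right)\right)}{4} = \frac{3 \cdot 2 \left(5 + 2 + \left(15 + 5 W\right)\right)}{4} = \frac{3 \cdot 2 \left(22 + 5 W\right)}{4} = \frac{3 \left(44 + 10 W\right)}{4} = \frac{132 + 30 W}{4} = 33 + \frac{15 W}{2}$)
$\left(E{\left(1 \right)} + p\right)^{2} = \left(\left(33 + \frac{15}{2} \cdot 1\right) - 6\right)^{2} = \left(\left(33 + \frac{15}{2}\right) - 6\right)^{2} = \left(\frac{81}{2} - 6\right)^{2} = \left(\frac{69}{2}\right)^{2} = \frac{4761}{4}$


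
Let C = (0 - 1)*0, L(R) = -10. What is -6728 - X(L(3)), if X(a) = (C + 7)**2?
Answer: -6777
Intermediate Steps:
C = 0 (C = -1*0 = 0)
X(a) = 49 (X(a) = (0 + 7)**2 = 7**2 = 49)
-6728 - X(L(3)) = -6728 - 1*49 = -6728 - 49 = -6777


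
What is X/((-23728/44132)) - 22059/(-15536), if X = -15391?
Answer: 659570492749/23039888 ≈ 28627.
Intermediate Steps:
X/((-23728/44132)) - 22059/(-15536) = -15391/((-23728/44132)) - 22059/(-15536) = -15391/((-23728*1/44132)) - 22059*(-1/15536) = -15391/(-5932/11033) + 22059/15536 = -15391*(-11033/5932) + 22059/15536 = 169808903/5932 + 22059/15536 = 659570492749/23039888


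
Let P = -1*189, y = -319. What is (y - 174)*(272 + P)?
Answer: -40919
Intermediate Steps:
P = -189
(y - 174)*(272 + P) = (-319 - 174)*(272 - 189) = -493*83 = -40919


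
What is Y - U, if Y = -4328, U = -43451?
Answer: 39123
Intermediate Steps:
Y - U = -4328 - 1*(-43451) = -4328 + 43451 = 39123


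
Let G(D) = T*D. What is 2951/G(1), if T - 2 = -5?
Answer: -2951/3 ≈ -983.67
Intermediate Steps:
T = -3 (T = 2 - 5 = -3)
G(D) = -3*D
2951/G(1) = 2951/(-3*1) = 2951/(-3) = -⅓*2951 = -2951/3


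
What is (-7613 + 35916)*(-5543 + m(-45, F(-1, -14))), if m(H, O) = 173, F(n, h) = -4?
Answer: -151987110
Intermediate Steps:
(-7613 + 35916)*(-5543 + m(-45, F(-1, -14))) = (-7613 + 35916)*(-5543 + 173) = 28303*(-5370) = -151987110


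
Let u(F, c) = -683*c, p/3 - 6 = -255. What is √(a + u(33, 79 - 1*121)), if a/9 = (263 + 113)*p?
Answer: I*√2499162 ≈ 1580.9*I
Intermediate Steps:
p = -747 (p = 18 + 3*(-255) = 18 - 765 = -747)
a = -2527848 (a = 9*((263 + 113)*(-747)) = 9*(376*(-747)) = 9*(-280872) = -2527848)
√(a + u(33, 79 - 1*121)) = √(-2527848 - 683*(79 - 1*121)) = √(-2527848 - 683*(79 - 121)) = √(-2527848 - 683*(-42)) = √(-2527848 + 28686) = √(-2499162) = I*√2499162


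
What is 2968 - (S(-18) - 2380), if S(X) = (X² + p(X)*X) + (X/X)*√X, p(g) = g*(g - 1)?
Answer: 11180 - 3*I*√2 ≈ 11180.0 - 4.2426*I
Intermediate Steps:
p(g) = g*(-1 + g)
S(X) = √X + X² + X²*(-1 + X) (S(X) = (X² + (X*(-1 + X))*X) + (X/X)*√X = (X² + X²*(-1 + X)) + 1*√X = (X² + X²*(-1 + X)) + √X = √X + X² + X²*(-1 + X))
2968 - (S(-18) - 2380) = 2968 - ((√(-18) + (-18)³) - 2380) = 2968 - ((3*I*√2 - 5832) - 2380) = 2968 - ((-5832 + 3*I*√2) - 2380) = 2968 - (-8212 + 3*I*√2) = 2968 + (8212 - 3*I*√2) = 11180 - 3*I*√2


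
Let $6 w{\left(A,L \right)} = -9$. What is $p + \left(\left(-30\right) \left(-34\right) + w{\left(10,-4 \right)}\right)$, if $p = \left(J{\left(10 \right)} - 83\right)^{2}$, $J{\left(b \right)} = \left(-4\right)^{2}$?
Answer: $\frac{11015}{2} \approx 5507.5$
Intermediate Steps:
$J{\left(b \right)} = 16$
$w{\left(A,L \right)} = - \frac{3}{2}$ ($w{\left(A,L \right)} = \frac{1}{6} \left(-9\right) = - \frac{3}{2}$)
$p = 4489$ ($p = \left(16 - 83\right)^{2} = \left(-67\right)^{2} = 4489$)
$p + \left(\left(-30\right) \left(-34\right) + w{\left(10,-4 \right)}\right) = 4489 - - \frac{2037}{2} = 4489 + \left(1020 - \frac{3}{2}\right) = 4489 + \frac{2037}{2} = \frac{11015}{2}$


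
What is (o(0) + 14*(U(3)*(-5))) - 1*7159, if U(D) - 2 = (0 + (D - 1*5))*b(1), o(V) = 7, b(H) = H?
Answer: -7152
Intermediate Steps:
U(D) = -3 + D (U(D) = 2 + (0 + (D - 1*5))*1 = 2 + (0 + (D - 5))*1 = 2 + (0 + (-5 + D))*1 = 2 + (-5 + D)*1 = 2 + (-5 + D) = -3 + D)
(o(0) + 14*(U(3)*(-5))) - 1*7159 = (7 + 14*((-3 + 3)*(-5))) - 1*7159 = (7 + 14*(0*(-5))) - 7159 = (7 + 14*0) - 7159 = (7 + 0) - 7159 = 7 - 7159 = -7152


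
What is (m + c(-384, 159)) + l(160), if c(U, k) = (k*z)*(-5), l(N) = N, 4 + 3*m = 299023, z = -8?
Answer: 106193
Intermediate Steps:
m = 99673 (m = -4/3 + (1/3)*299023 = -4/3 + 299023/3 = 99673)
c(U, k) = 40*k (c(U, k) = (k*(-8))*(-5) = -8*k*(-5) = 40*k)
(m + c(-384, 159)) + l(160) = (99673 + 40*159) + 160 = (99673 + 6360) + 160 = 106033 + 160 = 106193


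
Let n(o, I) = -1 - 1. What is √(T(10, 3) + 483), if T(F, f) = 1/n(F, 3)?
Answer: √1930/2 ≈ 21.966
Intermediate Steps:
n(o, I) = -2
T(F, f) = -½ (T(F, f) = 1/(-2) = -½)
√(T(10, 3) + 483) = √(-½ + 483) = √(965/2) = √1930/2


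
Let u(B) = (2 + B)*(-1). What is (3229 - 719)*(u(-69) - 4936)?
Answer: -12221190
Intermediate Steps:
u(B) = -2 - B
(3229 - 719)*(u(-69) - 4936) = (3229 - 719)*((-2 - 1*(-69)) - 4936) = 2510*((-2 + 69) - 4936) = 2510*(67 - 4936) = 2510*(-4869) = -12221190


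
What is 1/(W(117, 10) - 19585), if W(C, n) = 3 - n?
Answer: -1/19592 ≈ -5.1041e-5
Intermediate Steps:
1/(W(117, 10) - 19585) = 1/((3 - 1*10) - 19585) = 1/((3 - 10) - 19585) = 1/(-7 - 19585) = 1/(-19592) = -1/19592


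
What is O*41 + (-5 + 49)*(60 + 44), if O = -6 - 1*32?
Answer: 3018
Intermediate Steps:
O = -38 (O = -6 - 32 = -38)
O*41 + (-5 + 49)*(60 + 44) = -38*41 + (-5 + 49)*(60 + 44) = -1558 + 44*104 = -1558 + 4576 = 3018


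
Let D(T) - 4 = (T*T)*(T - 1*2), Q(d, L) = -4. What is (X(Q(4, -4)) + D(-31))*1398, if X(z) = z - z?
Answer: -44329182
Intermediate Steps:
X(z) = 0
D(T) = 4 + T²*(-2 + T) (D(T) = 4 + (T*T)*(T - 1*2) = 4 + T²*(T - 2) = 4 + T²*(-2 + T))
(X(Q(4, -4)) + D(-31))*1398 = (0 + (4 + (-31)³ - 2*(-31)²))*1398 = (0 + (4 - 29791 - 2*961))*1398 = (0 + (4 - 29791 - 1922))*1398 = (0 - 31709)*1398 = -31709*1398 = -44329182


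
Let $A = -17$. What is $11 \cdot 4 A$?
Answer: $-748$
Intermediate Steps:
$11 \cdot 4 A = 11 \cdot 4 \left(-17\right) = 44 \left(-17\right) = -748$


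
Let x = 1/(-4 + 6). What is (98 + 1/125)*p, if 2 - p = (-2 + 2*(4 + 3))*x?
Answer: -49004/125 ≈ -392.03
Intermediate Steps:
x = 1/2 ≈ 0.50000
p = -4 (p = 2 - (-2 + 2*(4 + 3))/2 = 2 - (-2 + 2*7)/2 = 2 - (-2 + 14)/2 = 2 - 12/2 = 2 - 1*6 = 2 - 6 = -4)
(98 + 1/125)*p = (98 + 1/125)*(-4) = (12251/125)*(-4) = -49004/125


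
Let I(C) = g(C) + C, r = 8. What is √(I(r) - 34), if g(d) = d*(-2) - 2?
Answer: 2*I*√11 ≈ 6.6332*I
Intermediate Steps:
g(d) = -2 - 2*d (g(d) = -2*d - 2 = -2 - 2*d)
I(C) = -2 - C (I(C) = (-2 - 2*C) + C = -2 - C)
√(I(r) - 34) = √((-2 - 1*8) - 34) = √((-2 - 8) - 34) = √(-10 - 34) = √(-44) = 2*I*√11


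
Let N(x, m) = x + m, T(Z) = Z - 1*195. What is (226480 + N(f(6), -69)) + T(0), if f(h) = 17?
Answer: 226233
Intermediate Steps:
T(Z) = -195 + Z (T(Z) = Z - 195 = -195 + Z)
N(x, m) = m + x
(226480 + N(f(6), -69)) + T(0) = (226480 + (-69 + 17)) + (-195 + 0) = (226480 - 52) - 195 = 226428 - 195 = 226233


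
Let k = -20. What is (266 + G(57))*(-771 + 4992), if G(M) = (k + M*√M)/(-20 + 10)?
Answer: 1131228 - 240597*√57/10 ≈ 9.4958e+5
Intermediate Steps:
G(M) = 2 - M^(3/2)/10 (G(M) = (-20 + M*√M)/(-20 + 10) = (-20 + M^(3/2))/(-10) = (-20 + M^(3/2))*(-⅒) = 2 - M^(3/2)/10)
(266 + G(57))*(-771 + 4992) = (266 + (2 - 57*√57/10))*(-771 + 4992) = (266 + (2 - 57*√57/10))*4221 = (268 - 57*√57/10)*4221 = 1131228 - 240597*√57/10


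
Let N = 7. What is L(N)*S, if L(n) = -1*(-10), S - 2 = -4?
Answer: -20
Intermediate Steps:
S = -2 (S = 2 - 4 = -2)
L(n) = 10
L(N)*S = 10*(-2) = -20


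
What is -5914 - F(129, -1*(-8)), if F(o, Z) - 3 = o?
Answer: -6046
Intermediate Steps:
F(o, Z) = 3 + o
-5914 - F(129, -1*(-8)) = -5914 - (3 + 129) = -5914 - 1*132 = -5914 - 132 = -6046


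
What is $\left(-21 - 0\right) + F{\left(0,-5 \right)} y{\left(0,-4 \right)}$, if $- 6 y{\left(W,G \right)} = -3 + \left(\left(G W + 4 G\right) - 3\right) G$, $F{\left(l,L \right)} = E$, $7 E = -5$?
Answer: $- \frac{517}{42} \approx -12.31$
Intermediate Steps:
$E = - \frac{5}{7}$ ($E = \frac{1}{7} \left(-5\right) = - \frac{5}{7} \approx -0.71429$)
$F{\left(l,L \right)} = - \frac{5}{7}$
$y{\left(W,G \right)} = \frac{1}{2} - \frac{G \left(-3 + 4 G + G W\right)}{6}$ ($y{\left(W,G \right)} = - \frac{-3 + \left(\left(G W + 4 G\right) - 3\right) G}{6} = - \frac{-3 + \left(\left(4 G + G W\right) - 3\right) G}{6} = - \frac{-3 + \left(-3 + 4 G + G W\right) G}{6} = - \frac{-3 + G \left(-3 + 4 G + G W\right)}{6} = \frac{1}{2} - \frac{G \left(-3 + 4 G + G W\right)}{6}$)
$\left(-21 - 0\right) + F{\left(0,-5 \right)} y{\left(0,-4 \right)} = \left(-21 - 0\right) - \frac{5 \left(\frac{1}{2} + \frac{1}{2} \left(-4\right) - \frac{2 \left(-4\right)^{2}}{3} - 0 \left(-4\right)^{2}\right)}{7} = \left(-21 + 0\right) - \frac{5 \left(\frac{1}{2} - 2 - \frac{32}{3} - 0 \cdot 16\right)}{7} = -21 - \frac{5 \left(\frac{1}{2} - 2 - \frac{32}{3} + 0\right)}{7} = -21 - - \frac{365}{42} = -21 + \frac{365}{42} = - \frac{517}{42}$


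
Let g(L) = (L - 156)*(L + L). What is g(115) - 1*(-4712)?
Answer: -4718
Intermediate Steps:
g(L) = 2*L*(-156 + L) (g(L) = (-156 + L)*(2*L) = 2*L*(-156 + L))
g(115) - 1*(-4712) = 2*115*(-156 + 115) - 1*(-4712) = 2*115*(-41) + 4712 = -9430 + 4712 = -4718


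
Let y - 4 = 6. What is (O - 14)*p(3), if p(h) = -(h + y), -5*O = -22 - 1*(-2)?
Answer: 130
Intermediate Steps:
y = 10 (y = 4 + 6 = 10)
O = 4 (O = -(-22 - 1*(-2))/5 = -(-22 + 2)/5 = -⅕*(-20) = 4)
p(h) = -10 - h (p(h) = -(h + 10) = -(10 + h) = -10 - h)
(O - 14)*p(3) = (4 - 14)*(-10 - 1*3) = -10*(-10 - 3) = -10*(-13) = 130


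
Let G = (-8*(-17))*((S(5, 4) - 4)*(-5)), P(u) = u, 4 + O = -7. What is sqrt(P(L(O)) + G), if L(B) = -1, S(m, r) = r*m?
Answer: 3*I*sqrt(1209) ≈ 104.31*I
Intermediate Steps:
O = -11 (O = -4 - 7 = -11)
S(m, r) = m*r
G = -10880 (G = (-8*(-17))*((5*4 - 4)*(-5)) = 136*((20 - 4)*(-5)) = 136*(16*(-5)) = 136*(-80) = -10880)
sqrt(P(L(O)) + G) = sqrt(-1 - 10880) = sqrt(-10881) = 3*I*sqrt(1209)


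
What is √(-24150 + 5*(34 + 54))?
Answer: I*√23710 ≈ 153.98*I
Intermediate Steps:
√(-24150 + 5*(34 + 54)) = √(-24150 + 5*88) = √(-24150 + 440) = √(-23710) = I*√23710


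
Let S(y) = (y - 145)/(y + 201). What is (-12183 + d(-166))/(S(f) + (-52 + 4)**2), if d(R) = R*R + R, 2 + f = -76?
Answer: 1870461/283169 ≈ 6.6055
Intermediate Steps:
f = -78 (f = -2 - 76 = -78)
d(R) = R + R**2 (d(R) = R**2 + R = R + R**2)
S(y) = (-145 + y)/(201 + y)
(-12183 + d(-166))/(S(f) + (-52 + 4)**2) = (-12183 - 166*(1 - 166))/((-145 - 78)/(201 - 78) + (-52 + 4)**2) = (-12183 - 166*(-165))/(-223/123 + (-48)**2) = (-12183 + 27390)/((1/123)*(-223) + 2304) = 15207/(-223/123 + 2304) = 15207/(283169/123) = 15207*(123/283169) = 1870461/283169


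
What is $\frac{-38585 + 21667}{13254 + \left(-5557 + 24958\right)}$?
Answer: $- \frac{16918}{32655} \approx -0.51808$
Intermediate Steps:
$\frac{-38585 + 21667}{13254 + \left(-5557 + 24958\right)} = - \frac{16918}{13254 + 19401} = - \frac{16918}{32655}$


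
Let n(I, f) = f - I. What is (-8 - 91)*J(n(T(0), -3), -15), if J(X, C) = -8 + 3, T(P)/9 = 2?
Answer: 495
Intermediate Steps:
T(P) = 18 (T(P) = 9*2 = 18)
J(X, C) = -5
(-8 - 91)*J(n(T(0), -3), -15) = (-8 - 91)*(-5) = -99*(-5) = 495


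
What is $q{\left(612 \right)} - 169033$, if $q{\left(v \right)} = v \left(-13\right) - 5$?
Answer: $-176994$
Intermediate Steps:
$q{\left(v \right)} = -5 - 13 v$ ($q{\left(v \right)} = - 13 v - 5 = -5 - 13 v$)
$q{\left(612 \right)} - 169033 = \left(-5 - 7956\right) - 169033 = -7961 - 169033 = -176994$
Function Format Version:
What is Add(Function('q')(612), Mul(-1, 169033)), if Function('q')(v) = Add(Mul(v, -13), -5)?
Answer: -176994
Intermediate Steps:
Function('q')(v) = Add(-5, Mul(-13, v)) (Function('q')(v) = Add(Mul(-13, v), -5) = Add(-5, Mul(-13, v)))
Add(Function('q')(612), Mul(-1, 169033)) = Add(Add(-5, Mul(-13, 612)), Mul(-1, 169033)) = Add(Add(-5, -7956), -169033) = Add(-7961, -169033) = -176994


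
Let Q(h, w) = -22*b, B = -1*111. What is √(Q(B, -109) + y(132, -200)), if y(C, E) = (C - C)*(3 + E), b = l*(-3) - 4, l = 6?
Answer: 22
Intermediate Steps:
b = -22 (b = 6*(-3) - 4 = -18 - 4 = -22)
y(C, E) = 0 (y(C, E) = 0*(3 + E) = 0)
B = -111
Q(h, w) = 484 (Q(h, w) = -22*(-22) = 484)
√(Q(B, -109) + y(132, -200)) = √(484 + 0) = √484 = 22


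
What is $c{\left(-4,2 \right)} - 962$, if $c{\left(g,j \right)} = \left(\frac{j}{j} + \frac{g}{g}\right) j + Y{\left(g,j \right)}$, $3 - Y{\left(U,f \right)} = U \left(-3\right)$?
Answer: $-967$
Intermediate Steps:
$Y{\left(U,f \right)} = 3 + 3 U$ ($Y{\left(U,f \right)} = 3 - U \left(-3\right) = 3 - - 3 U = 3 + 3 U$)
$c{\left(g,j \right)} = 3 + 2 j + 3 g$ ($c{\left(g,j \right)} = \left(\frac{j}{j} + \frac{g}{g}\right) j + \left(3 + 3 g\right) = \left(1 + 1\right) j + \left(3 + 3 g\right) = 2 j + \left(3 + 3 g\right) = 3 + 2 j + 3 g$)
$c{\left(-4,2 \right)} - 962 = \left(3 + 2 \cdot 2 + 3 \left(-4\right)\right) - 962 = \left(3 + 4 - 12\right) - 962 = -5 - 962 = -967$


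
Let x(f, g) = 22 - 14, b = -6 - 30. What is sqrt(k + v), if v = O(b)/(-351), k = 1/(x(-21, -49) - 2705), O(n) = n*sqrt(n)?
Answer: sqrt(-455793 + 756476136*I)/35061 ≈ 0.55453 + 0.55487*I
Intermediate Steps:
b = -36
O(n) = n**(3/2)
x(f, g) = 8
k = -1/2697 (k = 1/(8 - 2705) = 1/(-2697) = -1/2697 ≈ -0.00037078)
v = 8*I/13 (v = (-36)**(3/2)/(-351) = -216*I*(-1/351) = 8*I/13 ≈ 0.61539*I)
sqrt(k + v) = sqrt(-1/2697 + 8*I/13)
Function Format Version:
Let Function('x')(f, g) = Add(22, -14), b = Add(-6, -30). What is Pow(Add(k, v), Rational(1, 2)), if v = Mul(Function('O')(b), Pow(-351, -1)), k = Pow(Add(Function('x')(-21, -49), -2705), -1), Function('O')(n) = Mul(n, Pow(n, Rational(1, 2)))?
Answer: Mul(Rational(1, 35061), Pow(Add(-455793, Mul(756476136, I)), Rational(1, 2))) ≈ Add(0.55453, Mul(0.55487, I))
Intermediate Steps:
b = -36
Function('O')(n) = Pow(n, Rational(3, 2))
Function('x')(f, g) = 8
k = Rational(-1, 2697) (k = Pow(Add(8, -2705), -1) = Pow(-2697, -1) = Rational(-1, 2697) ≈ -0.00037078)
v = Mul(Rational(8, 13), I) (v = Mul(Pow(-36, Rational(3, 2)), Pow(-351, -1)) = Mul(Mul(-216, I), Rational(-1, 351)) = Mul(Rational(8, 13), I) ≈ Mul(0.61539, I))
Pow(Add(k, v), Rational(1, 2)) = Pow(Add(Rational(-1, 2697), Mul(Rational(8, 13), I)), Rational(1, 2))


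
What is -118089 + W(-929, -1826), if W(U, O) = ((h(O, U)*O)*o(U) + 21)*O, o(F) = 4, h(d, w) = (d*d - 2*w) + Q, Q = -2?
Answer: 44494339285293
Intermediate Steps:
h(d, w) = -2 + d**2 - 2*w (h(d, w) = (d*d - 2*w) - 2 = (d**2 - 2*w) - 2 = -2 + d**2 - 2*w)
W(U, O) = O*(21 + 4*O*(-2 + O**2 - 2*U)) (W(U, O) = (((-2 + O**2 - 2*U)*O)*4 + 21)*O = ((O*(-2 + O**2 - 2*U))*4 + 21)*O = (4*O*(-2 + O**2 - 2*U) + 21)*O = (21 + 4*O*(-2 + O**2 - 2*U))*O = O*(21 + 4*O*(-2 + O**2 - 2*U)))
-118089 + W(-929, -1826) = -118089 - 1*(-1826)*(-21 + 4*(-1826)*(2 - 1*(-1826)**2 + 2*(-929))) = -118089 - 1*(-1826)*(-21 + 4*(-1826)*(2 - 1*3334276 - 1858)) = -118089 - 1*(-1826)*(-21 + 4*(-1826)*(2 - 3334276 - 1858)) = -118089 - 1*(-1826)*(-21 + 4*(-1826)*(-3336132)) = -118089 - 1*(-1826)*(-21 + 24367108128) = -118089 - 1*(-1826)*24367108107 = -118089 + 44494339403382 = 44494339285293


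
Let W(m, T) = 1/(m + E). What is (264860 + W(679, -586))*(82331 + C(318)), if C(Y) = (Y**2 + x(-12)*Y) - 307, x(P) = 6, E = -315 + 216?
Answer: 7107020209464/145 ≈ 4.9014e+10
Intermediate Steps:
E = -99
W(m, T) = 1/(-99 + m) (W(m, T) = 1/(m - 99) = 1/(-99 + m))
C(Y) = -307 + Y**2 + 6*Y (C(Y) = (Y**2 + 6*Y) - 307 = -307 + Y**2 + 6*Y)
(264860 + W(679, -586))*(82331 + C(318)) = (264860 + 1/(-99 + 679))*(82331 + (-307 + 318**2 + 6*318)) = (264860 + 1/580)*(82331 + (-307 + 101124 + 1908)) = (264860 + 1/580)*(82331 + 102725) = (153618801/580)*185056 = 7107020209464/145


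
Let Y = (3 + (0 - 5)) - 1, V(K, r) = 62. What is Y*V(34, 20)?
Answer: -186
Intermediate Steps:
Y = -3 (Y = (3 - 5) - 1 = -2 - 1 = -3)
Y*V(34, 20) = -3*62 = -186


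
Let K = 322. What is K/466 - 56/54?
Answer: -2177/6291 ≈ -0.34605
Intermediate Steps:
K/466 - 56/54 = 322/466 - 56/54 = 322*(1/466) - 56*1/54 = 161/233 - 28/27 = -2177/6291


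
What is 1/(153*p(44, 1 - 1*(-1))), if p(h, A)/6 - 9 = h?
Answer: 1/48654 ≈ 2.0553e-5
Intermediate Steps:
p(h, A) = 54 + 6*h
1/(153*p(44, 1 - 1*(-1))) = 1/(153*(54 + 6*44)) = 1/(153*(54 + 264)) = 1/(153*318) = 1/48654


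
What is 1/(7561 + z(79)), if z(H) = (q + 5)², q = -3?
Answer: 1/7565 ≈ 0.00013219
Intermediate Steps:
z(H) = 4 (z(H) = (-3 + 5)² = 2² = 4)
1/(7561 + z(79)) = 1/(7561 + 4) = 1/7565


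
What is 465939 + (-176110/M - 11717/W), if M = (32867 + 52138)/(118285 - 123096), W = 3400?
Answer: 27508799534683/57803400 ≈ 4.7590e+5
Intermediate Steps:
M = -85005/4811 (M = 85005/(-4811) = 85005*(-1/4811) = -85005/4811 ≈ -17.669)
465939 + (-176110/M - 11717/W) = 465939 + (-176110/(-85005/4811) - 11717/3400) = 465939 + (-176110*(-4811/85005) - 11717*1/3400) = 465939 + (169453042/17001 - 11717/3400) = 465939 + 575941142083/57803400 = 27508799534683/57803400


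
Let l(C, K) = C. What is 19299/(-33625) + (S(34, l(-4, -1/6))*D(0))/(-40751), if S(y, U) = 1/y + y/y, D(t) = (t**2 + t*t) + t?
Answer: -19299/33625 ≈ -0.57395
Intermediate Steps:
D(t) = t + 2*t**2 (D(t) = (t**2 + t**2) + t = 2*t**2 + t = t + 2*t**2)
S(y, U) = 1 + 1/y (S(y, U) = 1/y + 1 = 1 + 1/y)
19299/(-33625) + (S(34, l(-4, -1/6))*D(0))/(-40751) = 19299/(-33625) + (((1 + 34)/34)*(0*(1 + 2*0)))/(-40751) = 19299*(-1/33625) + (((1/34)*35)*(0*(1 + 0)))*(-1/40751) = -19299/33625 + (35*(0*1)/34)*(-1/40751) = -19299/33625 + ((35/34)*0)*(-1/40751) = -19299/33625 + 0*(-1/40751) = -19299/33625 + 0 = -19299/33625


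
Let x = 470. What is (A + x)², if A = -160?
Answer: 96100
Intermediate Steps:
(A + x)² = (-160 + 470)² = 310² = 96100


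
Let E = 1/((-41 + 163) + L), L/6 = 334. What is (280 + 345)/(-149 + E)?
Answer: -1328750/316773 ≈ -4.1946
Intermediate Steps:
L = 2004 (L = 6*334 = 2004)
E = 1/2126 (E = 1/((-41 + 163) + 2004) = 1/(122 + 2004) = 1/2126 ≈ 0.00047037)
(280 + 345)/(-149 + E) = (280 + 345)/(-149 + 1/2126) = 625/(-316773/2126) = 625*(-2126/316773) = -1328750/316773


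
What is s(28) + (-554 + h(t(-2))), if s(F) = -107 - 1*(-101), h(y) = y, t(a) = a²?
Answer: -556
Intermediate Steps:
s(F) = -6 (s(F) = -107 + 101 = -6)
s(28) + (-554 + h(t(-2))) = -6 + (-554 + (-2)²) = -6 + (-554 + 4) = -6 - 550 = -556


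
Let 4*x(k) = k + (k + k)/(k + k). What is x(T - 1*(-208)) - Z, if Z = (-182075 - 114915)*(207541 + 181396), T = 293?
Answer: 231020799511/2 ≈ 1.1551e+11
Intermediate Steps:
x(k) = ¼ + k/4 (x(k) = (k + (k + k)/(k + k))/4 = (k + (2*k)/((2*k)))/4 = (k + (2*k)*(1/(2*k)))/4 = (k + 1)/4 = (1 + k)/4 = ¼ + k/4)
Z = -115510399630 (Z = -296990*388937 = -115510399630)
x(T - 1*(-208)) - Z = (¼ + (293 - 1*(-208))/4) - 1*(-115510399630) = (¼ + (293 + 208)/4) + 115510399630 = (¼ + (¼)*501) + 115510399630 = (¼ + 501/4) + 115510399630 = 251/2 + 115510399630 = 231020799511/2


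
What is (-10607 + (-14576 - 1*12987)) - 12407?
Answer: -50577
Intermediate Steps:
(-10607 + (-14576 - 1*12987)) - 12407 = (-10607 + (-14576 - 12987)) - 12407 = (-10607 - 27563) - 12407 = -38170 - 12407 = -50577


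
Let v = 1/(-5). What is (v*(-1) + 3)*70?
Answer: 224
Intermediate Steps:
v = -⅕ ≈ -0.20000
(v*(-1) + 3)*70 = (-⅕*(-1) + 3)*70 = (⅕ + 3)*70 = (16/5)*70 = 224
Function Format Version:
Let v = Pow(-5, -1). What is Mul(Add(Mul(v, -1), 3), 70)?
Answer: 224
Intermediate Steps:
v = Rational(-1, 5) ≈ -0.20000
Mul(Add(Mul(v, -1), 3), 70) = Mul(Add(Mul(Rational(-1, 5), -1), 3), 70) = Mul(Add(Rational(1, 5), 3), 70) = Mul(Rational(16, 5), 70) = 224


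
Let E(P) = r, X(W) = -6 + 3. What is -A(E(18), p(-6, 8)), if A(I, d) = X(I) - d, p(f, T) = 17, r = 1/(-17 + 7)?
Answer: 20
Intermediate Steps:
X(W) = -3
r = -1/10 (r = 1/(-10) = -1/10 ≈ -0.10000)
E(P) = -1/10
A(I, d) = -3 - d
-A(E(18), p(-6, 8)) = -(-3 - 1*17) = -(-3 - 17) = -1*(-20) = 20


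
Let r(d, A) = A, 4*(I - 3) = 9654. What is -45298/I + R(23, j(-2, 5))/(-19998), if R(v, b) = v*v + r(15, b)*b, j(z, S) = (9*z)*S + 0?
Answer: -205938085/10738926 ≈ -19.177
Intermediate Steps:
I = 4833/2 (I = 3 + (1/4)*9654 = 3 + 4827/2 = 4833/2 ≈ 2416.5)
j(z, S) = 9*S*z (j(z, S) = 9*S*z + 0 = 9*S*z)
R(v, b) = b**2 + v**2 (R(v, b) = v*v + b*b = v**2 + b**2 = b**2 + v**2)
-45298/I + R(23, j(-2, 5))/(-19998) = -45298/4833/2 + ((9*5*(-2))**2 + 23**2)/(-19998) = -45298*2/4833 + ((-90)**2 + 529)*(-1/19998) = -90596/4833 + (8100 + 529)*(-1/19998) = -90596/4833 + 8629*(-1/19998) = -90596/4833 - 8629/19998 = -205938085/10738926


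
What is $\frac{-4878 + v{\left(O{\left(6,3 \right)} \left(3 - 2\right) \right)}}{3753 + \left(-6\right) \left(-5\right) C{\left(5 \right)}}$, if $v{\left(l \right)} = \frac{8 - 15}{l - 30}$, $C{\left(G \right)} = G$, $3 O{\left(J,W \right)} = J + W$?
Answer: $- \frac{131699}{105381} \approx -1.2497$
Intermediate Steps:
$O{\left(J,W \right)} = \frac{J}{3} + \frac{W}{3}$ ($O{\left(J,W \right)} = \frac{J + W}{3} = \frac{J}{3} + \frac{W}{3}$)
$v{\left(l \right)} = - \frac{7}{-30 + l}$
$\frac{-4878 + v{\left(O{\left(6,3 \right)} \left(3 - 2\right) \right)}}{3753 + \left(-6\right) \left(-5\right) C{\left(5 \right)}} = \frac{-4878 - \frac{7}{-30 + \left(\frac{1}{3} \cdot 6 + \frac{1}{3} \cdot 3\right) \left(3 - 2\right)}}{3753 + \left(-6\right) \left(-5\right) 5} = \frac{-4878 - \frac{7}{-30 + \left(2 + 1\right) 1}}{3753 + 30 \cdot 5} = \frac{-4878 - \frac{7}{-30 + 3 \cdot 1}}{3753 + 150} = \frac{-4878 - \frac{7}{-30 + 3}}{3903} = \left(-4878 - \frac{7}{-27}\right) \frac{1}{3903} = \left(-4878 - - \frac{7}{27}\right) \frac{1}{3903} = \left(-4878 + \frac{7}{27}\right) \frac{1}{3903} = \left(- \frac{131699}{27}\right) \frac{1}{3903} = - \frac{131699}{105381}$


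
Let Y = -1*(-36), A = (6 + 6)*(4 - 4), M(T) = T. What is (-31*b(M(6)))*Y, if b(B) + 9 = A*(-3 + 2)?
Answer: 10044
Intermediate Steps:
A = 0 (A = 12*0 = 0)
b(B) = -9 (b(B) = -9 + 0*(-3 + 2) = -9 + 0*(-1) = -9 + 0 = -9)
Y = 36
(-31*b(M(6)))*Y = -31*(-9)*36 = 279*36 = 10044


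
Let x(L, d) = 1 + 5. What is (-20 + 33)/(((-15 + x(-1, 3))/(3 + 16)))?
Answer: -247/9 ≈ -27.444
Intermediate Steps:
x(L, d) = 6
(-20 + 33)/(((-15 + x(-1, 3))/(3 + 16))) = (-20 + 33)/(((-15 + 6)/(3 + 16))) = 13/(-9/19) = -19/9*13 = -247/9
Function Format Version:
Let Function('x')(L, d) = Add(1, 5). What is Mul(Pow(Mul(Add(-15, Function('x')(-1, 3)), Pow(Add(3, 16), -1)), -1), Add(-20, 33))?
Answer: Rational(-247, 9) ≈ -27.444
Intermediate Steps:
Function('x')(L, d) = 6
Mul(Pow(Mul(Add(-15, Function('x')(-1, 3)), Pow(Add(3, 16), -1)), -1), Add(-20, 33)) = Mul(Pow(Mul(Add(-15, 6), Pow(Add(3, 16), -1)), -1), Add(-20, 33)) = Mul(Pow(Mul(-9, Pow(19, -1)), -1), 13) = Mul(Pow(Mul(-9, Rational(1, 19)), -1), 13) = Mul(Pow(Rational(-9, 19), -1), 13) = Mul(Rational(-19, 9), 13) = Rational(-247, 9)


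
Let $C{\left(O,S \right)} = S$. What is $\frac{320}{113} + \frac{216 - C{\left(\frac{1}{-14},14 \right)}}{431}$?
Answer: $\frac{160746}{48703} \approx 3.3005$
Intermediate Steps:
$\frac{320}{113} + \frac{216 - C{\left(\frac{1}{-14},14 \right)}}{431} = \frac{320}{113} + \frac{216 - 14}{431} = 320 \cdot \frac{1}{113} + \left(216 - 14\right) \frac{1}{431} = \frac{320}{113} + 202 \cdot \frac{1}{431} = \frac{320}{113} + \frac{202}{431} = \frac{160746}{48703}$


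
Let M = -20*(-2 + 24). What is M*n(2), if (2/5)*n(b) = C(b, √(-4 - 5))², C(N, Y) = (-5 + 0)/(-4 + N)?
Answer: -6875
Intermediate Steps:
C(N, Y) = -5/(-4 + N)
n(b) = 125/(2*(-4 + b)²) (n(b) = 5*(-5/(-4 + b))²/2 = 5*(25/(-4 + b)²)/2 = 125/(2*(-4 + b)²))
M = -440 (M = -20*22 = -440)
M*n(2) = -27500/(-4 + 2)² = -27500/(-2)² = -27500/4 = -440*125/8 = -6875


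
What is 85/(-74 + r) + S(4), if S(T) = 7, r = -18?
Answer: 559/92 ≈ 6.0761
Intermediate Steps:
85/(-74 + r) + S(4) = 85/(-74 - 18) + 7 = 85/(-92) + 7 = -1/92*85 + 7 = -85/92 + 7 = 559/92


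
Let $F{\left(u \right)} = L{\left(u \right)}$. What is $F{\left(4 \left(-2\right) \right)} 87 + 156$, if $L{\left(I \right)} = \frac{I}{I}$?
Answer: $243$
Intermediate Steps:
$L{\left(I \right)} = 1$
$F{\left(u \right)} = 1$
$F{\left(4 \left(-2\right) \right)} 87 + 156 = 1 \cdot 87 + 156 = 87 + 156 = 243$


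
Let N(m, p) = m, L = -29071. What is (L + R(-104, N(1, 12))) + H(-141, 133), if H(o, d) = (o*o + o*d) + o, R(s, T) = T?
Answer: -28083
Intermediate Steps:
H(o, d) = o + o**2 + d*o (H(o, d) = (o**2 + d*o) + o = o + o**2 + d*o)
(L + R(-104, N(1, 12))) + H(-141, 133) = (-29071 + 1) - 141*(1 + 133 - 141) = -29070 - 141*(-7) = -29070 + 987 = -28083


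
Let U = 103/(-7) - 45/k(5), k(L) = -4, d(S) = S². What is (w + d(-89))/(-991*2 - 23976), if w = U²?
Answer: -6219473/20351072 ≈ -0.30561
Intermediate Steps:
U = -97/28 (U = 103/(-7) - 45/(-4) = 103*(-⅐) - 45*(-¼) = -103/7 + 45/4 = -97/28 ≈ -3.4643)
w = 9409/784 (w = (-97/28)² = 9409/784 ≈ 12.001)
(w + d(-89))/(-991*2 - 23976) = (9409/784 + (-89)²)/(-991*2 - 23976) = (9409/784 + 7921)/(-1982 - 23976) = (6219473/784)/(-25958) = (6219473/784)*(-1/25958) = -6219473/20351072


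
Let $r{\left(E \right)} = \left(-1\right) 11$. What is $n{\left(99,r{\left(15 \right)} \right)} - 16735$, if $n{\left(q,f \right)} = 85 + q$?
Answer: $-16551$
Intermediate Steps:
$r{\left(E \right)} = -11$
$n{\left(99,r{\left(15 \right)} \right)} - 16735 = \left(85 + 99\right) - 16735 = 184 - 16735 = -16551$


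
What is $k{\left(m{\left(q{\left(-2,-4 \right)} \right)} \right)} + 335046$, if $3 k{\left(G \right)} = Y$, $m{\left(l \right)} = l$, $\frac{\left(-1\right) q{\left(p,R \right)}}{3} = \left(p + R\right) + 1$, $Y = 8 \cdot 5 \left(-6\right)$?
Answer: $334966$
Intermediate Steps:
$Y = -240$ ($Y = 40 \left(-6\right) = -240$)
$q{\left(p,R \right)} = -3 - 3 R - 3 p$ ($q{\left(p,R \right)} = - 3 \left(\left(p + R\right) + 1\right) = - 3 \left(\left(R + p\right) + 1\right) = - 3 \left(1 + R + p\right) = -3 - 3 R - 3 p$)
$k{\left(G \right)} = -80$ ($k{\left(G \right)} = \frac{1}{3} \left(-240\right) = -80$)
$k{\left(m{\left(q{\left(-2,-4 \right)} \right)} \right)} + 335046 = -80 + 335046 = 334966$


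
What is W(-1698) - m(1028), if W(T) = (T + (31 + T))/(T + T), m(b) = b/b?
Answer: -31/3396 ≈ -0.0091284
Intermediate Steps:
m(b) = 1
W(T) = (31 + 2*T)/(2*T) (W(T) = (31 + 2*T)/((2*T)) = (31 + 2*T)*(1/(2*T)) = (31 + 2*T)/(2*T))
W(-1698) - m(1028) = (31/2 - 1698)/(-1698) - 1*1 = -1/1698*(-3365/2) - 1 = 3365/3396 - 1 = -31/3396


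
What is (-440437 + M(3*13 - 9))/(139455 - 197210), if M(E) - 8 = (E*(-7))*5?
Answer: 441479/57755 ≈ 7.6440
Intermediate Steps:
M(E) = 8 - 35*E (M(E) = 8 + (E*(-7))*5 = 8 - 7*E*5 = 8 - 35*E)
(-440437 + M(3*13 - 9))/(139455 - 197210) = (-440437 + (8 - 35*(3*13 - 9)))/(139455 - 197210) = (-440437 + (8 - 35*(39 - 9)))/(-57755) = (-440437 + (8 - 35*30))*(-1/57755) = (-440437 + (8 - 1050))*(-1/57755) = (-440437 - 1042)*(-1/57755) = -441479*(-1/57755) = 441479/57755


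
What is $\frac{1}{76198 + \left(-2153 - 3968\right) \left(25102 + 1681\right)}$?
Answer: $- \frac{1}{163862545} \approx -6.1027 \cdot 10^{-9}$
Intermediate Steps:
$\frac{1}{76198 + \left(-2153 - 3968\right) \left(25102 + 1681\right)} = \frac{1}{76198 - 163938743} = \frac{1}{-163862545} = - \frac{1}{163862545}$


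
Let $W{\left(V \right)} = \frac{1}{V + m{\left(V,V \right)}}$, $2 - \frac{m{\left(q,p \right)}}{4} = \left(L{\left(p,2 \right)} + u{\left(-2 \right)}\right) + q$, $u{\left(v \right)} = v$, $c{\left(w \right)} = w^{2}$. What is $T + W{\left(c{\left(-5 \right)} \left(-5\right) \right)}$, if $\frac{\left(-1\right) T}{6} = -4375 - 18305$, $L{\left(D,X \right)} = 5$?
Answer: $\frac{50485681}{371} \approx 1.3608 \cdot 10^{5}$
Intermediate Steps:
$m{\left(q,p \right)} = -4 - 4 q$ ($m{\left(q,p \right)} = 8 - 4 \left(\left(5 - 2\right) + q\right) = 8 - 4 \left(3 + q\right) = 8 - \left(12 + 4 q\right) = -4 - 4 q$)
$W{\left(V \right)} = \frac{1}{-4 - 3 V}$ ($W{\left(V \right)} = \frac{1}{V - \left(4 + 4 V\right)} = \frac{1}{-4 - 3 V}$)
$T = 136080$ ($T = - 6 \left(-4375 - 18305\right) = \left(-6\right) \left(-22680\right) = 136080$)
$T + W{\left(c{\left(-5 \right)} \left(-5\right) \right)} = 136080 - \frac{1}{4 + 3 \left(-5\right)^{2} \left(-5\right)} = 136080 - \frac{1}{4 + 3 \cdot 25 \left(-5\right)} = 136080 - \frac{1}{4 + 3 \left(-125\right)} = 136080 - \frac{1}{4 - 375} = 136080 - \frac{1}{-371} = 136080 - - \frac{1}{371} = 136080 + \frac{1}{371} = \frac{50485681}{371}$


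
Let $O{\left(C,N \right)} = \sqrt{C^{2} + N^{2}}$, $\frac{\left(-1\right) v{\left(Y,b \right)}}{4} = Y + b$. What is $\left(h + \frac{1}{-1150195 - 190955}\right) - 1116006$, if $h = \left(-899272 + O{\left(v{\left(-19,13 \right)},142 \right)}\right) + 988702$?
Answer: $- \frac{1376792402401}{1341150} + 2 \sqrt{5185} \approx -1.0264 \cdot 10^{6}$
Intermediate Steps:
$v{\left(Y,b \right)} = - 4 Y - 4 b$ ($v{\left(Y,b \right)} = - 4 \left(Y + b\right) = - 4 Y - 4 b$)
$h = 89430 + 2 \sqrt{5185}$ ($h = \left(-899272 + \sqrt{\left(\left(-4\right) \left(-19\right) - 52\right)^{2} + 142^{2}}\right) + 988702 = \left(-899272 + \sqrt{\left(76 - 52\right)^{2} + 20164}\right) + 988702 = \left(-899272 + \sqrt{24^{2} + 20164}\right) + 988702 = \left(-899272 + \sqrt{576 + 20164}\right) + 988702 = \left(-899272 + \sqrt{20740}\right) + 988702 = \left(-899272 + 2 \sqrt{5185}\right) + 988702 = 89430 + 2 \sqrt{5185} \approx 89574.0$)
$\left(h + \frac{1}{-1150195 - 190955}\right) - 1116006 = \left(\left(89430 + 2 \sqrt{5185}\right) + \frac{1}{-1150195 - 190955}\right) - 1116006 = \left(\left(89430 + 2 \sqrt{5185}\right) + \frac{1}{-1341150}\right) - 1116006 = \left(\left(89430 + 2 \sqrt{5185}\right) - \frac{1}{1341150}\right) - 1116006 = \left(\frac{119939044499}{1341150} + 2 \sqrt{5185}\right) - 1116006 = - \frac{1376792402401}{1341150} + 2 \sqrt{5185}$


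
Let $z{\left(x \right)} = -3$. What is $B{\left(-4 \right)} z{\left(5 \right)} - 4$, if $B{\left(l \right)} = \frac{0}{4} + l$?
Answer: $8$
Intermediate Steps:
$B{\left(l \right)} = l$ ($B{\left(l \right)} = 0 \cdot \frac{1}{4} + l = 0 + l = l$)
$B{\left(-4 \right)} z{\left(5 \right)} - 4 = \left(-4\right) \left(-3\right) - 4 = 12 - 4 = 8$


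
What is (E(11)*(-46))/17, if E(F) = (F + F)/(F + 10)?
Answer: -1012/357 ≈ -2.8347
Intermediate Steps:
E(F) = 2*F/(10 + F) (E(F) = (2*F)/(10 + F) = 2*F/(10 + F))
(E(11)*(-46))/17 = ((2*11/(10 + 11))*(-46))/17 = ((2*11/21)*(-46))*(1/17) = ((2*11*(1/21))*(-46))*(1/17) = ((22/21)*(-46))*(1/17) = -1012/21*1/17 = -1012/357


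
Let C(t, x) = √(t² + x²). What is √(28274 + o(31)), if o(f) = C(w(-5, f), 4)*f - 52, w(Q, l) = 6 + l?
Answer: √(28222 + 31*√1385) ≈ 171.39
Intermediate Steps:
o(f) = -52 + f*√(16 + (6 + f)²) (o(f) = √((6 + f)² + 4²)*f - 52 = √((6 + f)² + 16)*f - 52 = √(16 + (6 + f)²)*f - 52 = f*√(16 + (6 + f)²) - 52 = -52 + f*√(16 + (6 + f)²))
√(28274 + o(31)) = √(28274 + (-52 + 31*√(16 + (6 + 31)²))) = √(28274 + (-52 + 31*√(16 + 37²))) = √(28274 + (-52 + 31*√(16 + 1369))) = √(28274 + (-52 + 31*√1385)) = √(28222 + 31*√1385)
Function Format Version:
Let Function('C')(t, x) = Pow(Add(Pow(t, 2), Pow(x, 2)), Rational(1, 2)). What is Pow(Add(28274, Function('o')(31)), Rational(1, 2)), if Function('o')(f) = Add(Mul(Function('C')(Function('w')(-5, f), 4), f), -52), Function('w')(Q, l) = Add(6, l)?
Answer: Pow(Add(28222, Mul(31, Pow(1385, Rational(1, 2)))), Rational(1, 2)) ≈ 171.39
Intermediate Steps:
Function('o')(f) = Add(-52, Mul(f, Pow(Add(16, Pow(Add(6, f), 2)), Rational(1, 2)))) (Function('o')(f) = Add(Mul(Pow(Add(Pow(Add(6, f), 2), Pow(4, 2)), Rational(1, 2)), f), -52) = Add(Mul(Pow(Add(Pow(Add(6, f), 2), 16), Rational(1, 2)), f), -52) = Add(Mul(Pow(Add(16, Pow(Add(6, f), 2)), Rational(1, 2)), f), -52) = Add(Mul(f, Pow(Add(16, Pow(Add(6, f), 2)), Rational(1, 2))), -52) = Add(-52, Mul(f, Pow(Add(16, Pow(Add(6, f), 2)), Rational(1, 2)))))
Pow(Add(28274, Function('o')(31)), Rational(1, 2)) = Pow(Add(28274, Add(-52, Mul(31, Pow(Add(16, Pow(Add(6, 31), 2)), Rational(1, 2))))), Rational(1, 2)) = Pow(Add(28274, Add(-52, Mul(31, Pow(Add(16, Pow(37, 2)), Rational(1, 2))))), Rational(1, 2)) = Pow(Add(28274, Add(-52, Mul(31, Pow(Add(16, 1369), Rational(1, 2))))), Rational(1, 2)) = Pow(Add(28274, Add(-52, Mul(31, Pow(1385, Rational(1, 2))))), Rational(1, 2)) = Pow(Add(28222, Mul(31, Pow(1385, Rational(1, 2)))), Rational(1, 2))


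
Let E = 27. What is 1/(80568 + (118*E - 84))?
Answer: 1/83670 ≈ 1.1952e-5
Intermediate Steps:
1/(80568 + (118*E - 84)) = 1/(80568 + (118*27 - 84)) = 1/(80568 + (3186 - 84)) = 1/(80568 + 3102) = 1/83670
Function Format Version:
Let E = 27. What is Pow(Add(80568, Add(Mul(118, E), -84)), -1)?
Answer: Rational(1, 83670) ≈ 1.1952e-5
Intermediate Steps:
Pow(Add(80568, Add(Mul(118, E), -84)), -1) = Pow(Add(80568, Add(Mul(118, 27), -84)), -1) = Pow(Add(80568, Add(3186, -84)), -1) = Pow(Add(80568, 3102), -1) = Pow(83670, -1) = Rational(1, 83670)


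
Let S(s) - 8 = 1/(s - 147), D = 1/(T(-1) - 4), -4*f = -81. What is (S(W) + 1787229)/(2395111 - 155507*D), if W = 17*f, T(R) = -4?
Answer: 11281039976/15240635655 ≈ 0.74019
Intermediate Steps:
f = 81/4 (f = -¼*(-81) = 81/4 ≈ 20.250)
W = 1377/4 (W = 17*(81/4) = 1377/4 ≈ 344.25)
D = -⅛ (D = 1/(-4 - 4) = 1/(-8) = -⅛ ≈ -0.12500)
S(s) = 8 + 1/(-147 + s) (S(s) = 8 + 1/(s - 147) = 8 + 1/(-147 + s))
(S(W) + 1787229)/(2395111 - 155507*D) = ((-1175 + 8*(1377/4))/(-147 + 1377/4) + 1787229)/(2395111 - 155507*(-⅛)) = ((-1175 + 2754)/(789/4) + 1787229)/(2395111 + 155507/8) = ((4/789)*1579 + 1787229)/(19316395/8) = (6316/789 + 1787229)*(8/19316395) = (1410129997/789)*(8/19316395) = 11281039976/15240635655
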